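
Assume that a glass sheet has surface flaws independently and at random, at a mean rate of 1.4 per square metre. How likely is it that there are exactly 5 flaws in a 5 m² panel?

0.1277

Over the interval, μ = 1.4 × 5 = 7 (a 5 m² panel = 5 square metres).
P(N = 5) = e^(−μ) μ^5/5! = e^(−7) · 7^5/120 ≈ 0.1277.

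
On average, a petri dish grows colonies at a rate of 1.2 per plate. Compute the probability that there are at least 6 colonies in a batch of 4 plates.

0.3490

Over the interval, μ = 1.2 × 4 = 4.8 (a batch of 4 plates = 4 plates).
P(N ≥ 6) = 1 − P(N ≤ 5) = 1 − Σ_{j=0}^{5} e^(−μ) μ^j/j! ≈ 0.3490.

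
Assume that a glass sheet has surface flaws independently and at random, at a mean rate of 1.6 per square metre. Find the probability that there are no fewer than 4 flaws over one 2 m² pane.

Over the interval, μ = 1.6 × 2 = 3.2 (a 2 m² pane = 2 square metres).
P(N ≥ 4) = 1 − P(N ≤ 3) = 1 − Σ_{j=0}^{3} e^(−μ) μ^j/j! ≈ 0.3975.

0.3975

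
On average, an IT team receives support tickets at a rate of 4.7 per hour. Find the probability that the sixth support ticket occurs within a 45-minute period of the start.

0.1457

Over the interval, μ = 4.7 × 0.75 = 3.525 (a 45-minute period = 0.75 hours).
The sixth arrival falls in the interval iff at least 6 events occur there: P(S_6 ≤ t) = P(N ≥ 6) = 1 − P(N ≤ 5) ≈ 0.1457.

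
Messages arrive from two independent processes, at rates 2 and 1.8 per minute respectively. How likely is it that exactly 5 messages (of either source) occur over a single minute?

Independent Poisson processes superpose: combined rate λ = 2 + 1.8 = 3.8 per minute.
So μ = 3.8.
P(N = 5) = e^(−3.8) · 3.8^5/5! ≈ 0.1477.

0.1477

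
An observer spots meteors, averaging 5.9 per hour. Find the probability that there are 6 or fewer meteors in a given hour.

0.6224

With mean μ = 5.9 per hour,
P(N ≤ 6) = Σ_{j=0}^{6} e^(−μ) μ^j/j! ≈ 0.6224.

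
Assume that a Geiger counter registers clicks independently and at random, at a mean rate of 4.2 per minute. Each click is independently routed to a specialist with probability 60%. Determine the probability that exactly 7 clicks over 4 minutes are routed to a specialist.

0.0879

Thinning: the clicks that are routed to a specialist themselves form a Poisson process with rate 0.6 × 4.2 = 2.52 per minute.
Over the interval, μ = 2.52 × 4 = 10.08 (4 minutes).
P(N = 7) = e^(−10.08) · 10.08^7/7! ≈ 0.0879.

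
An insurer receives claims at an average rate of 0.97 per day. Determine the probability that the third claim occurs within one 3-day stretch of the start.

Over the interval, μ = 0.97 × 3 = 2.91 (a 3-day stretch = 3 days).
The third arrival falls in the interval iff at least 3 events occur there: P(S_3 ≤ t) = P(N ≥ 3) = 1 − P(N ≤ 2) ≈ 0.5563.

0.5563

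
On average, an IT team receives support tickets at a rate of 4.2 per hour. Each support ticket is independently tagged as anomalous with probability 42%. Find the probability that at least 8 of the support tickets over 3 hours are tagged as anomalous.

Thinning: the support tickets that are tagged as anomalous themselves form a Poisson process with rate 0.42 × 4.2 = 1.764 per hour.
Over the interval, μ = 1.764 × 3 = 5.292 (3 hours).
P(N ≥ 8) = 1 − P(N ≤ 7) ≈ 0.1656.

0.1656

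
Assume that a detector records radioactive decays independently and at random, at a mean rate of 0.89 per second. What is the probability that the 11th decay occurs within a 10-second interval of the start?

0.2822

Over the interval, μ = 0.89 × 10 = 8.9 (a 10-second interval = 10 seconds).
The 11th arrival falls in the interval iff at least 11 events occur there: P(S_11 ≤ t) = P(N ≥ 11) = 1 − P(N ≤ 10) ≈ 0.2822.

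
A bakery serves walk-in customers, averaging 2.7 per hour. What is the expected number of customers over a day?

E[N] = λt = 2.7 × 24 = 64.8 (a day = 24 hours).

64.8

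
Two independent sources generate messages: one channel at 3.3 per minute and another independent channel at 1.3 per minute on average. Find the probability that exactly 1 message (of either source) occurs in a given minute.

Independent Poisson processes superpose: combined rate λ = 3.3 + 1.3 = 4.6 per minute.
So μ = 4.6.
P(N = 1) = e^(−4.6) · 4.6^1/1! ≈ 0.0462.

0.0462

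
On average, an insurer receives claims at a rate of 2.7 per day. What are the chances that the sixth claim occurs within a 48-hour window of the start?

Over the interval, μ = 2.7 × 2 = 5.4 (a 48-hour window = 2 days).
The sixth arrival falls in the interval iff at least 6 events occur there: P(S_6 ≤ t) = P(N ≥ 6) = 1 − P(N ≤ 5) ≈ 0.4539.

0.4539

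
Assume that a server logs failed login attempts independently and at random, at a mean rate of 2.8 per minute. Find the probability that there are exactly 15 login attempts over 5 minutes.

Over the interval, μ = 2.8 × 5 = 14 (5 minutes).
P(N = 15) = e^(−μ) μ^15/15! = e^(−14) · 14^15/1307674368000 ≈ 0.0989.

0.0989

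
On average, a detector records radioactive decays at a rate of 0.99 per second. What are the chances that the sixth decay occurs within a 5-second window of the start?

Over the interval, μ = 0.99 × 5 = 4.95 (a 5-second window = 5 seconds).
The sixth arrival falls in the interval iff at least 6 events occur there: P(S_6 ≤ t) = P(N ≥ 6) = 1 − P(N ≤ 5) ≈ 0.3753.

0.3753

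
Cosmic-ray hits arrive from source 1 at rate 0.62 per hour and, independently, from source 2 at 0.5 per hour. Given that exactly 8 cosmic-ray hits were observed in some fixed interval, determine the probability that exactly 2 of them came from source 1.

Given the total, each event is independently from source 1 with probability p = λ_1/(λ_1+λ_2) = 0.62/1.12 ≈ 0.5536.
So K ~ Binomial(8, 0.62/1.12): P(K = 2) = C(8,2) · (0.62/1.12)^2 · (0.5/1.12)^6 ≈ 0.0679.

0.0679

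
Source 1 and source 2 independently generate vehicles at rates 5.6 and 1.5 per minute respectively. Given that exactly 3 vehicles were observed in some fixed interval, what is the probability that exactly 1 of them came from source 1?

0.1056

Given the total, each event is independently from source 1 with probability p = λ_1/(λ_1+λ_2) = 5.6/7.1 ≈ 0.7887.
So K ~ Binomial(3, 5.6/7.1): P(K = 1) = C(3,1) · (5.6/7.1)^1 · (1.5/7.1)^2 ≈ 0.1056.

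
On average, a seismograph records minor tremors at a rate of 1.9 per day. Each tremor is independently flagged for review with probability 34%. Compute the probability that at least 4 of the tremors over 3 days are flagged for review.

Thinning: the tremors that are flagged for review themselves form a Poisson process with rate 0.34 × 1.9 = 0.646 per day.
Over the interval, μ = 0.646 × 3 = 1.938 (3 days).
P(N ≥ 4) = 1 − P(N ≤ 3) ≈ 0.1319.

0.1319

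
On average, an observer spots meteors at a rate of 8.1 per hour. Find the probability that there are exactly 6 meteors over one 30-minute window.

Over the interval, μ = 8.1 × 0.5 = 4.05 (a 30-minute window = 0.5 hours).
P(N = 6) = e^(−μ) μ^6/6! = e^(−4.05) · 4.05^6/720 ≈ 0.1068.

0.1068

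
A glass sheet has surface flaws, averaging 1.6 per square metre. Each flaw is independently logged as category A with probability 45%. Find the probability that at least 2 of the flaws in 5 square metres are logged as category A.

Thinning: the flaws that are logged as category A themselves form a Poisson process with rate 0.45 × 1.6 = 0.72 per square metre.
Over the interval, μ = 0.72 × 5 = 3.6 (5 square metres).
P(N ≥ 2) = 1 − P(N ≤ 1) ≈ 0.8743.

0.8743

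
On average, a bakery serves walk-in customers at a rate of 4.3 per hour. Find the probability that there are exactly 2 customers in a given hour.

0.1254

With mean μ = 4.3 per hour,
P(N = 2) = e^(−μ) μ^2/2! = e^(−4.3) · 4.3^2/2 ≈ 0.1254.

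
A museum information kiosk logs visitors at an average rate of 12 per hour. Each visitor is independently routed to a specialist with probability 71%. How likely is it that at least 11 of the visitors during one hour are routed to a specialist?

Thinning: the visitors that are routed to a specialist themselves form a Poisson process with rate 0.71 × 12 = 8.52 per hour.
So μ = 8.52.
P(N ≥ 11) = 1 − P(N ≤ 10) ≈ 0.2388.

0.2388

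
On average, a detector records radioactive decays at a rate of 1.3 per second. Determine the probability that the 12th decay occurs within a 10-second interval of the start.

Over the interval, μ = 1.3 × 10 = 13 (a 10-second interval = 10 seconds).
The 12th arrival falls in the interval iff at least 12 events occur there: P(S_12 ≤ t) = P(N ≥ 12) = 1 − P(N ≤ 11) ≈ 0.6468.

0.6468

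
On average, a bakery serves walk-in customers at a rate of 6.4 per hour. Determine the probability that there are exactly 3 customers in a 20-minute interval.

Over the interval, μ = 6.4 × 1/3 ≈ 2.13333 (a 20-minute interval = 1/3 hours).
P(N = 3) = e^(−μ) μ^3/3! = e^(−2.13333) · 2.13333^3/6 ≈ 0.1917.

0.1917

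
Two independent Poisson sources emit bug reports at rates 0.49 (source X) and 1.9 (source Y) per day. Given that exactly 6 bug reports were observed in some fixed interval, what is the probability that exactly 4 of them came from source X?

Given the total, each event is independently from source X with probability p = λ_X/(λ_X+λ_Y) = 0.49/2.39 ≈ 0.2050.
So K ~ Binomial(6, 0.49/2.39): P(K = 4) = C(6,4) · (0.49/2.39)^4 · (1.9/2.39)^2 ≈ 0.0167.

0.0167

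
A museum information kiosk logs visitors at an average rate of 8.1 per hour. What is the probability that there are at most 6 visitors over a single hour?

With mean μ = 8.1 per hour,
P(N ≤ 6) = Σ_{j=0}^{6} e^(−μ) μ^j/j! ≈ 0.3013.

0.3013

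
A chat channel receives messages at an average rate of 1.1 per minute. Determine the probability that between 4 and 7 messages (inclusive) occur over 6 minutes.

Over the interval, μ = 1.1 × 6 = 6.6 (6 minutes).
P(4 ≤ N ≤ 7) = Σ_{j=4}^{7} e^(−6.6) · 6.6^j/j! ≈ 0.5529.

0.5529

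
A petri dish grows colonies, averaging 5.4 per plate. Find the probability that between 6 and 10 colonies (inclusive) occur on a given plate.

With mean μ = 5.4 per plate,
P(6 ≤ N ≤ 10) = Σ_{j=6}^{10} e^(−5.4) · 5.4^j/j! ≈ 0.4314.

0.4314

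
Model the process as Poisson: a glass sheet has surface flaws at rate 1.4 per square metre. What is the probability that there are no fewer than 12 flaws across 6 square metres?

Over the interval, μ = 1.4 × 6 = 8.4 (6 square metres).
P(N ≥ 12) = 1 − P(N ≤ 11) = 1 − Σ_{j=0}^{11} e^(−μ) μ^j/j! ≈ 0.1429.

0.1429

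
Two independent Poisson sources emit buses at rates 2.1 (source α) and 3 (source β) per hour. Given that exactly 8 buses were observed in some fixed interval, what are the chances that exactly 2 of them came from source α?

0.1967

Given the total, each event is independently from source α with probability p = λ_α/(λ_α+λ_β) = 2.1/5.1 ≈ 0.4118.
So K ~ Binomial(8, 2.1/5.1): P(K = 2) = C(8,2) · (2.1/5.1)^2 · (3/5.1)^6 ≈ 0.1967.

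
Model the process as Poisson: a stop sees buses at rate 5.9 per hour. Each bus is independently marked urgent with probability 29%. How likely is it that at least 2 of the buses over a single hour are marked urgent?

Thinning: the buses that are marked urgent themselves form a Poisson process with rate 0.29 × 5.9 = 1.711 per hour.
So μ = 1.711.
P(N ≥ 2) = 1 − P(N ≤ 1) ≈ 0.5102.

0.5102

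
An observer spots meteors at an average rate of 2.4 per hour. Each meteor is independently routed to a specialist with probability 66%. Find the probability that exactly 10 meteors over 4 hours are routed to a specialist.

Thinning: the meteors that are routed to a specialist themselves form a Poisson process with rate 0.66 × 2.4 = 1.584 per hour.
Over the interval, μ = 1.584 × 4 = 6.336 (4 hours).
P(N = 10) = e^(−6.336) · 6.336^10/10! ≈ 0.0509.

0.0509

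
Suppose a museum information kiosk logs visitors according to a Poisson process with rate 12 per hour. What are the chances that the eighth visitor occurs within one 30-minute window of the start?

0.2560

Over the interval, μ = 12 × 0.5 = 6 (a 30-minute window = 0.5 hours).
The eighth arrival falls in the interval iff at least 8 events occur there: P(S_8 ≤ t) = P(N ≥ 8) = 1 − P(N ≤ 7) ≈ 0.2560.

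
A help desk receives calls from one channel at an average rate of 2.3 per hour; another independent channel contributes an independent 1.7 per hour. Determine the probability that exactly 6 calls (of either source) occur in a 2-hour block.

0.1221

Independent Poisson processes superpose: combined rate λ = 2.3 + 1.7 = 4 per hour.
Over the interval, μ = 4 × 2 = 8 (a 2-hour block = 2 hours).
P(N = 6) = e^(−8) · 8^6/6! ≈ 0.1221.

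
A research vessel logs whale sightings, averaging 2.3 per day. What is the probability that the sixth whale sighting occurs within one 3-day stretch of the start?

0.6863

Over the interval, μ = 2.3 × 3 = 6.9 (a 3-day stretch = 3 days).
The sixth arrival falls in the interval iff at least 6 events occur there: P(S_6 ≤ t) = P(N ≥ 6) = 1 − P(N ≤ 5) ≈ 0.6863.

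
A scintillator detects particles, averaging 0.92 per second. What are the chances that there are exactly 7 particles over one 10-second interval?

0.1118

Over the interval, μ = 0.92 × 10 = 9.2 (a 10-second interval = 10 seconds).
P(N = 7) = e^(−μ) μ^7/7! = e^(−9.2) · 9.2^7/5040 ≈ 0.1118.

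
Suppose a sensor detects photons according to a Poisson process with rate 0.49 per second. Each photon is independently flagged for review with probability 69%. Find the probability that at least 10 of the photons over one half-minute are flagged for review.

Thinning: the photons that are flagged for review themselves form a Poisson process with rate 0.69 × 0.49 = 0.3381 per second.
Over the interval, μ = 0.3381 × 30 = 10.143 (a half-minute = 30 seconds).
P(N ≥ 10) = 1 − P(N ≤ 9) ≈ 0.5598.

0.5598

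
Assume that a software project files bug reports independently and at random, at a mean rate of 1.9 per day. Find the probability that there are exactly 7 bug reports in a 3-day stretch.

0.1298

Over the interval, μ = 1.9 × 3 = 5.7 (a 3-day stretch = 3 days).
P(N = 7) = e^(−μ) μ^7/7! = e^(−5.7) · 5.7^7/5040 ≈ 0.1298.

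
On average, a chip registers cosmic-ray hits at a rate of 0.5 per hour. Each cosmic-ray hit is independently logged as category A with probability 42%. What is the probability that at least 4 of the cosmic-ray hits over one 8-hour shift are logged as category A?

Thinning: the cosmic-ray hits that are logged as category A themselves form a Poisson process with rate 0.42 × 0.5 = 0.21 per hour.
Over the interval, μ = 0.21 × 8 = 1.68 (an 8-hour shift = 8 hours).
P(N ≥ 4) = 1 − P(N ≤ 3) ≈ 0.0902.

0.0902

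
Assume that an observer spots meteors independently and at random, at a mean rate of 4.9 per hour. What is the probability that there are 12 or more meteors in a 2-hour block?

Over the interval, μ = 4.9 × 2 = 9.8 (a 2-hour block = 2 hours).
P(N ≥ 12) = 1 − P(N ≤ 11) = 1 − Σ_{j=0}^{11} e^(−μ) μ^j/j! ≈ 0.2807.

0.2807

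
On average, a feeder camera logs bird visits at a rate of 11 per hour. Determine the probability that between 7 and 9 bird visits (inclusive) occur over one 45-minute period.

Over the interval, μ = 11 × 0.75 = 8.25 (a 45-minute period = 0.75 hours).
P(7 ≤ N ≤ 9) = Σ_{j=7}^{9} e^(−8.25) · 8.25^j/j! ≈ 0.4014.

0.4014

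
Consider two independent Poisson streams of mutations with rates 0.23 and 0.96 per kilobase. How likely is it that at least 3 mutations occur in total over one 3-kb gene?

0.6919

Independent Poisson processes superpose: combined rate λ = 0.23 + 0.96 = 1.19 per kilobase.
Over the interval, μ = 1.19 × 3 = 3.57 (a 3-kb gene = 3 kilobases).
P(N ≥ 3) = 1 − P(N ≤ 2) ≈ 0.6919.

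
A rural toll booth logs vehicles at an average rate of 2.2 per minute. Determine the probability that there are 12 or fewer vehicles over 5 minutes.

Over the interval, μ = 2.2 × 5 = 11 (5 minutes).
P(N ≤ 12) = Σ_{j=0}^{12} e^(−μ) μ^j/j! ≈ 0.6887.

0.6887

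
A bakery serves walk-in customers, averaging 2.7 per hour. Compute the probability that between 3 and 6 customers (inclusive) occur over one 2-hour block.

Over the interval, μ = 2.7 × 2 = 5.4 (a 2-hour block = 2 hours).
P(3 ≤ N ≤ 6) = Σ_{j=3}^{6} e^(−5.4) · 5.4^j/j! ≈ 0.6069.

0.6069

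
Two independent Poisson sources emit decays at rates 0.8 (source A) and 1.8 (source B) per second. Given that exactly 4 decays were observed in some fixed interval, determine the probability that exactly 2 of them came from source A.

0.2723

Given the total, each event is independently from source A with probability p = λ_A/(λ_A+λ_B) = 0.8/2.6 ≈ 0.3077.
So K ~ Binomial(4, 0.8/2.6): P(K = 2) = C(4,2) · (0.8/2.6)^2 · (1.8/2.6)^2 ≈ 0.2723.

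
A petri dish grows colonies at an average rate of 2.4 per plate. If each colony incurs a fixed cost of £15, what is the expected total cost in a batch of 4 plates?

E[N] = 2.4 × 4 = 9.6 (a batch of 4 plates = 4 plates); E[cost] = 9.6 × £15 = £144.

£144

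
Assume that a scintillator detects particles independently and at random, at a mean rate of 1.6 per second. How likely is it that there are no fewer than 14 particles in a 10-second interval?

0.7255

Over the interval, μ = 1.6 × 10 = 16 (a 10-second interval = 10 seconds).
P(N ≥ 14) = 1 − P(N ≤ 13) = 1 − Σ_{j=0}^{13} e^(−μ) μ^j/j! ≈ 0.7255.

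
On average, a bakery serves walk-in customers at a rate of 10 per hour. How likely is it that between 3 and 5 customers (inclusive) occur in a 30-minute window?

0.4913

Over the interval, μ = 10 × 0.5 = 5 (a 30-minute window = 0.5 hours).
P(3 ≤ N ≤ 5) = Σ_{j=3}^{5} e^(−5) · 5^j/j! ≈ 0.4913.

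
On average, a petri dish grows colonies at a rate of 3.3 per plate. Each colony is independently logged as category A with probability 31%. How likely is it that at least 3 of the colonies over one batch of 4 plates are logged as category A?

0.7751

Thinning: the colonies that are logged as category A themselves form a Poisson process with rate 0.31 × 3.3 = 1.023 per plate.
Over the interval, μ = 1.023 × 4 = 4.092 (a batch of 4 plates = 4 plates).
P(N ≥ 3) = 1 − P(N ≤ 2) ≈ 0.7751.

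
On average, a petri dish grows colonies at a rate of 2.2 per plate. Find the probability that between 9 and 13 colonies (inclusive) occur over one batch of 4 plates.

Over the interval, μ = 2.2 × 4 = 8.8 (a batch of 4 plates = 4 plates).
P(9 ≤ N ≤ 13) = Σ_{j=9}^{13} e^(−8.8) · 8.8^j/j! ≈ 0.4535.

0.4535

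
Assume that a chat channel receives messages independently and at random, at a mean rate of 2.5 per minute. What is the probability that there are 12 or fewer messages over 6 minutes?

Over the interval, μ = 2.5 × 6 = 15 (6 minutes).
P(N ≤ 12) = Σ_{j=0}^{12} e^(−μ) μ^j/j! ≈ 0.2676.

0.2676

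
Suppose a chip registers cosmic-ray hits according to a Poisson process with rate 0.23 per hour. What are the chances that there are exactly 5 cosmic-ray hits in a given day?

Over the interval, μ = 0.23 × 24 = 5.52 (a day = 24 hours).
P(N = 5) = e^(−μ) μ^5/5! = e^(−5.52) · 5.52^5/120 ≈ 0.1711.

0.1711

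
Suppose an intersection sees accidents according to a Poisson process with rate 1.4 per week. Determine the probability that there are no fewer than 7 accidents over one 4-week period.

0.3297

Over the interval, μ = 1.4 × 4 = 5.6 (a 4-week period = 4 weeks).
P(N ≥ 7) = 1 − P(N ≤ 6) = 1 − Σ_{j=0}^{6} e^(−μ) μ^j/j! ≈ 0.3297.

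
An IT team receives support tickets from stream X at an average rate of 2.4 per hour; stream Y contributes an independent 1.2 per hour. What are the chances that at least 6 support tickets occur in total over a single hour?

Independent Poisson processes superpose: combined rate λ = 2.4 + 1.2 = 3.6 per hour.
So μ = 3.6.
P(N ≥ 6) = 1 − P(N ≤ 5) ≈ 0.1559.

0.1559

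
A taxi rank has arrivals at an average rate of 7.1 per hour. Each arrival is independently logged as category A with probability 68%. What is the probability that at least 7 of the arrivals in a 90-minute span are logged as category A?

Thinning: the arrivals that are logged as category A themselves form a Poisson process with rate 0.68 × 7.1 = 4.828 per hour.
Over the interval, μ = 4.828 × 1.5 = 7.242 (a 90-minute span = 1.5 hours).
P(N ≥ 7) = 1 − P(N ≤ 6) ≈ 0.5857.

0.5857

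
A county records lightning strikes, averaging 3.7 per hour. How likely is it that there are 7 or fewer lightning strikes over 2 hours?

Over the interval, μ = 3.7 × 2 = 7.4 (2 hours).
P(N ≤ 7) = Σ_{j=0}^{7} e^(−μ) μ^j/j! ≈ 0.5393.

0.5393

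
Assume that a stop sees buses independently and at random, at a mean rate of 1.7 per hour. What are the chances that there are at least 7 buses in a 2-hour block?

Over the interval, μ = 1.7 × 2 = 3.4 (a 2-hour block = 2 hours).
P(N ≥ 7) = 1 − P(N ≤ 6) = 1 − Σ_{j=0}^{6} e^(−μ) μ^j/j! ≈ 0.0579.

0.0579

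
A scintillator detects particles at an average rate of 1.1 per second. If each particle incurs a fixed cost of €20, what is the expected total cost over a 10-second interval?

E[N] = 1.1 × 10 = 11 (a 10-second interval = 10 seconds); E[cost] = 11 × €20 = €220.

€220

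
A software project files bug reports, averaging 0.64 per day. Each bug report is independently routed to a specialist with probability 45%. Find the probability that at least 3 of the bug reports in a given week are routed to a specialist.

0.3277

Thinning: the bug reports that are routed to a specialist themselves form a Poisson process with rate 0.45 × 0.64 = 0.288 per day.
Over the interval, μ = 0.288 × 7 = 2.016 (a week = 7 days).
P(N ≥ 3) = 1 − P(N ≤ 2) ≈ 0.3277.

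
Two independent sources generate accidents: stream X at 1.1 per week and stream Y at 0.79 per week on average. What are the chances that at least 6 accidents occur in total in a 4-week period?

0.7651

Independent Poisson processes superpose: combined rate λ = 1.1 + 0.79 = 1.89 per week.
Over the interval, μ = 1.89 × 4 = 7.56 (a 4-week period = 4 weeks).
P(N ≥ 6) = 1 − P(N ≤ 5) ≈ 0.7651.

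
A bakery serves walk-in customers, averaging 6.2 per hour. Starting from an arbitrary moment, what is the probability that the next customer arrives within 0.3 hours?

0.8443

Inter-arrival times are exponential with rate λ = 6.2 per hour.
P(T ≤ 0.3) = 1 − e^(−λt) = 1 − e^(−6.2 × 0.3) = 1 − e^(−1.86) ≈ 0.8443.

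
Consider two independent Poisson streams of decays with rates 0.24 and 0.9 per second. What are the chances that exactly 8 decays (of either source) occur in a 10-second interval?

0.0792

Independent Poisson processes superpose: combined rate λ = 0.24 + 0.9 = 1.14 per second.
Over the interval, μ = 1.14 × 10 = 11.4 (a 10-second interval = 10 seconds).
P(N = 8) = e^(−11.4) · 11.4^8/8! ≈ 0.0792.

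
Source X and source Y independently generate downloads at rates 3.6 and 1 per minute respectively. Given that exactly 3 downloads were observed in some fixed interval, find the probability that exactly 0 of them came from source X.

0.0103

Given the total, each event is independently from source X with probability p = λ_X/(λ_X+λ_Y) = 3.6/4.6 ≈ 0.7826.
So K ~ Binomial(3, 3.6/4.6): P(K = 0) = C(3,0) · (3.6/4.6)^0 · (1/4.6)^3 ≈ 0.0103.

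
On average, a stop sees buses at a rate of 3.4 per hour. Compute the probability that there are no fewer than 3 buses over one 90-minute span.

0.8835

Over the interval, μ = 3.4 × 1.5 = 5.1 (a 90-minute span = 1.5 hours).
P(N ≥ 3) = 1 − P(N ≤ 2) = 1 − Σ_{j=0}^{2} e^(−μ) μ^j/j! ≈ 0.8835.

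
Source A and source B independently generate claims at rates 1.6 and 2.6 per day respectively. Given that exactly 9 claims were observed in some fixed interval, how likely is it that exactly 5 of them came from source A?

Given the total, each event is independently from source A with probability p = λ_A/(λ_A+λ_B) = 1.6/4.2 ≈ 0.3810.
So K ~ Binomial(9, 1.6/4.2): P(K = 5) = C(9,5) · (1.6/4.2)^5 · (2.6/4.2)^4 ≈ 0.1485.

0.1485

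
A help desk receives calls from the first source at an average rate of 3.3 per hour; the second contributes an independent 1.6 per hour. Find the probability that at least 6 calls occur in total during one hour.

Independent Poisson processes superpose: combined rate λ = 3.3 + 1.6 = 4.9 per hour.
So μ = 4.9.
P(N ≥ 6) = 1 − P(N ≤ 5) ≈ 0.3665.

0.3665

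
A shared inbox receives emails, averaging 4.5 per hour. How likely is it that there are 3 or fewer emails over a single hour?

With mean μ = 4.5 per hour,
P(N ≤ 3) = Σ_{j=0}^{3} e^(−μ) μ^j/j! ≈ 0.3423.

0.3423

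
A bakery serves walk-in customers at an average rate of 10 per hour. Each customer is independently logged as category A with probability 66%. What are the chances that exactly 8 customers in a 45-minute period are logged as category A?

0.0633

Thinning: the customers that are logged as category A themselves form a Poisson process with rate 0.66 × 10 = 6.6 per hour.
Over the interval, μ = 6.6 × 0.75 = 4.95 (a 45-minute period = 0.75 hours).
P(N = 8) = e^(−4.95) · 4.95^8/8! ≈ 0.0633.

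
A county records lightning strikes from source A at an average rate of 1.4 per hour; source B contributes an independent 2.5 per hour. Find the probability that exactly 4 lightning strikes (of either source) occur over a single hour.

0.1951

Independent Poisson processes superpose: combined rate λ = 1.4 + 2.5 = 3.9 per hour.
So μ = 3.9.
P(N = 4) = e^(−3.9) · 3.9^4/4! ≈ 0.1951.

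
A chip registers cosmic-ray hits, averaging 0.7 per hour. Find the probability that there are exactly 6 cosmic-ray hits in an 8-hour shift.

0.1584

Over the interval, μ = 0.7 × 8 = 5.6 (an 8-hour shift = 8 hours).
P(N = 6) = e^(−μ) μ^6/6! = e^(−5.6) · 5.6^6/720 ≈ 0.1584.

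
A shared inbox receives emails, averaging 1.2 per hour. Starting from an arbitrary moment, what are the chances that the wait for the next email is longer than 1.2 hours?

0.2369

The wait for the next event is exponential with rate λ = 1.2 per hour.
P(T > 1.2) = e^(−λt) = e^(−1.2 × 1.2) = e^(−1.44) ≈ 0.2369.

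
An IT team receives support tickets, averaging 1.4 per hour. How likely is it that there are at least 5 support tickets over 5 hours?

Over the interval, μ = 1.4 × 5 = 7 (5 hours).
P(N ≥ 5) = 1 − P(N ≤ 4) = 1 − Σ_{j=0}^{4} e^(−μ) μ^j/j! ≈ 0.8270.

0.8270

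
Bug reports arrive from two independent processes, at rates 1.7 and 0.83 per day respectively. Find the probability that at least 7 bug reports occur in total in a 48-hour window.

Independent Poisson processes superpose: combined rate λ = 1.7 + 0.83 = 2.53 per day.
Over the interval, μ = 2.53 × 2 = 5.06 (a 48-hour window = 2 days).
P(N ≥ 7) = 1 − P(N ≤ 6) ≈ 0.2466.

0.2466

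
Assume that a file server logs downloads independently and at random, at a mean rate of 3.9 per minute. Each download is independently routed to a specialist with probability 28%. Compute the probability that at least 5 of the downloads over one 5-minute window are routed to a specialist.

Thinning: the downloads that are routed to a specialist themselves form a Poisson process with rate 0.28 × 3.9 = 1.092 per minute.
Over the interval, μ = 1.092 × 5 = 5.46 (a 5-minute window = 5 minutes).
P(N ≥ 5) = 1 − P(N ≤ 4) ≈ 0.6362.

0.6362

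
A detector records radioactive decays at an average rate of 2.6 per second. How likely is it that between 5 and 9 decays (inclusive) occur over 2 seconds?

0.5542

Over the interval, μ = 2.6 × 2 = 5.2 (2 seconds).
P(5 ≤ N ≤ 9) = Σ_{j=5}^{9} e^(−5.2) · 5.2^j/j! ≈ 0.5542.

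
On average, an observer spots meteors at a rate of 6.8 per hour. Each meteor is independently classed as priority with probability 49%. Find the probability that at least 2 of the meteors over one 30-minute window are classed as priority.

0.4961

Thinning: the meteors that are classed as priority themselves form a Poisson process with rate 0.49 × 6.8 = 3.332 per hour.
Over the interval, μ = 3.332 × 0.5 = 1.666 (a 30-minute window = 0.5 hours).
P(N ≥ 2) = 1 − P(N ≤ 1) ≈ 0.4961.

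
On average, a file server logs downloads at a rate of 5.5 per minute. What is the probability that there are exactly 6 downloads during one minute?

With mean μ = 5.5 per minute,
P(N = 6) = e^(−μ) μ^6/6! = e^(−5.5) · 5.5^6/720 ≈ 0.1571.

0.1571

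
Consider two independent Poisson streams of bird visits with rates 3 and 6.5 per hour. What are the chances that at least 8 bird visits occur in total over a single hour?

0.7313

Independent Poisson processes superpose: combined rate λ = 3 + 6.5 = 9.5 per hour.
So μ = 9.5.
P(N ≥ 8) = 1 − P(N ≤ 7) ≈ 0.7313.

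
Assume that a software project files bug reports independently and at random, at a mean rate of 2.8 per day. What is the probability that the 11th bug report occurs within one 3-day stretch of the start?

Over the interval, μ = 2.8 × 3 = 8.4 (a 3-day stretch = 3 days).
The 11th arrival falls in the interval iff at least 11 events occur there: P(S_11 ≤ t) = P(N ≥ 11) = 1 − P(N ≤ 10) ≈ 0.2257.

0.2257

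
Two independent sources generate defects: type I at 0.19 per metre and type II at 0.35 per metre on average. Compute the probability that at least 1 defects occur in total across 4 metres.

0.8847

Independent Poisson processes superpose: combined rate λ = 0.19 + 0.35 = 0.54 per metre.
Over the interval, μ = 0.54 × 4 = 2.16 (4 metres).
P(N ≥ 1) = 1 − P(N ≤ 0) ≈ 0.8847.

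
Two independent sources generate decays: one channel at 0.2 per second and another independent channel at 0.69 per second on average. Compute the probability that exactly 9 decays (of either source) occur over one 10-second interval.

Independent Poisson processes superpose: combined rate λ = 0.2 + 0.69 = 0.89 per second.
Over the interval, μ = 0.89 × 10 = 8.9 (a 10-second interval = 10 seconds).
P(N = 9) = e^(−8.9) · 8.9^9/9! ≈ 0.1317.

0.1317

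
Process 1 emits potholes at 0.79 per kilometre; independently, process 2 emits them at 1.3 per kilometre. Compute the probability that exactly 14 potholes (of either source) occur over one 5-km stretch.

Independent Poisson processes superpose: combined rate λ = 0.79 + 1.3 = 2.09 per kilometre.
Over the interval, μ = 2.09 × 5 = 10.45 (a 5-km stretch = 5 kilometres).
P(N = 14) = e^(−10.45) · 10.45^14/14! ≈ 0.0615.

0.0615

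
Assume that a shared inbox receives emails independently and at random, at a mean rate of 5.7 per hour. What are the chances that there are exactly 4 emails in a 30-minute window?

Over the interval, μ = 5.7 × 0.5 = 2.85 (a 30-minute window = 0.5 hours).
P(N = 4) = e^(−μ) μ^4/4! = e^(−2.85) · 2.85^4/24 ≈ 0.1590.

0.1590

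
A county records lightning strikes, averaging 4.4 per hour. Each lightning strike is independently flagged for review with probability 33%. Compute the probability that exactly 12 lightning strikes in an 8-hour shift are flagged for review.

Thinning: the lightning strikes that are flagged for review themselves form a Poisson process with rate 0.33 × 4.4 = 1.452 per hour.
Over the interval, μ = 1.452 × 8 = 11.616 (an 8-hour shift = 8 hours).
P(N = 12) = e^(−11.616) · 11.616^12/12! ≈ 0.1137.

0.1137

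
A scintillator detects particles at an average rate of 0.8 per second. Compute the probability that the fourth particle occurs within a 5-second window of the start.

Over the interval, μ = 0.8 × 5 = 4 (a 5-second window = 5 seconds).
The fourth arrival falls in the interval iff at least 4 events occur there: P(S_4 ≤ t) = P(N ≥ 4) = 1 − P(N ≤ 3) ≈ 0.5665.

0.5665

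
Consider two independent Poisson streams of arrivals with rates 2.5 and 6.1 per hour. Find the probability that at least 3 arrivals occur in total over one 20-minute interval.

Independent Poisson processes superpose: combined rate λ = 2.5 + 6.1 = 8.6 per hour.
Over the interval, μ = 8.6 × 1/3 ≈ 2.86667 (a 20-minute interval = 1/3 hours).
P(N ≥ 3) = 1 − P(N ≤ 2) ≈ 0.5463.

0.5463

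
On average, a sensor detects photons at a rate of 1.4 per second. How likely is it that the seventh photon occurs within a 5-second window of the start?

0.5503

Over the interval, μ = 1.4 × 5 = 7 (a 5-second window = 5 seconds).
The seventh arrival falls in the interval iff at least 7 events occur there: P(S_7 ≤ t) = P(N ≥ 7) = 1 − P(N ≤ 6) ≈ 0.5503.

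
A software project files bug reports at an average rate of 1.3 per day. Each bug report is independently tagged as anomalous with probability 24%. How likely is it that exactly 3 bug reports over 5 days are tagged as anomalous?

Thinning: the bug reports that are tagged as anomalous themselves form a Poisson process with rate 0.24 × 1.3 = 0.312 per day.
Over the interval, μ = 0.312 × 5 = 1.56 (5 days).
P(N = 3) = e^(−1.56) · 1.56^3/3! ≈ 0.1330.

0.1330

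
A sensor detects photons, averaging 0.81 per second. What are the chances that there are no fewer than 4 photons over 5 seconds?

0.5762

Over the interval, μ = 0.81 × 5 = 4.05 (5 seconds).
P(N ≥ 4) = 1 − P(N ≤ 3) = 1 − Σ_{j=0}^{3} e^(−μ) μ^j/j! ≈ 0.5762.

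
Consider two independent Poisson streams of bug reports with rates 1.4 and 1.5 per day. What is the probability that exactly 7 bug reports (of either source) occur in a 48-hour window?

Independent Poisson processes superpose: combined rate λ = 1.4 + 1.5 = 2.9 per day.
Over the interval, μ = 2.9 × 2 = 5.8 (a 48-hour window = 2 days).
P(N = 7) = e^(−5.8) · 5.8^7/7! ≈ 0.1326.

0.1326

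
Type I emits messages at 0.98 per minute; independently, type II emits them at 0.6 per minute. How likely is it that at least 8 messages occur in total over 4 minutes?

0.3011

Independent Poisson processes superpose: combined rate λ = 0.98 + 0.6 = 1.58 per minute.
Over the interval, μ = 1.58 × 4 = 6.32 (4 minutes).
P(N ≥ 8) = 1 − P(N ≤ 7) ≈ 0.3011.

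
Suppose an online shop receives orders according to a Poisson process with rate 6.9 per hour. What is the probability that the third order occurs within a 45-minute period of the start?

0.8893

Over the interval, μ = 6.9 × 0.75 = 5.175 (a 45-minute period = 0.75 hours).
The third arrival falls in the interval iff at least 3 events occur there: P(S_3 ≤ t) = P(N ≥ 3) = 1 − P(N ≤ 2) ≈ 0.8893.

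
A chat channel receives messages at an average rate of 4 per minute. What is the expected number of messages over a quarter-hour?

60

E[N] = λt = 4 × 15 = 60 (a quarter-hour = 15 minutes).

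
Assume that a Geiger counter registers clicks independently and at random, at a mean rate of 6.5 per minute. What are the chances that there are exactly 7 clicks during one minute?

0.1462

With mean μ = 6.5 per minute,
P(N = 7) = e^(−μ) μ^7/7! = e^(−6.5) · 6.5^7/5040 ≈ 0.1462.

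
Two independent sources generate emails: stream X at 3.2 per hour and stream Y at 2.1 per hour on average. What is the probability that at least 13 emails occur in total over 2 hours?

0.2684

Independent Poisson processes superpose: combined rate λ = 3.2 + 2.1 = 5.3 per hour.
Over the interval, μ = 5.3 × 2 = 10.6 (2 hours).
P(N ≥ 13) = 1 − P(N ≤ 12) ≈ 0.2684.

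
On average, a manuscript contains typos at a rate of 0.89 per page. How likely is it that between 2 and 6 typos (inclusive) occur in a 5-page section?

0.7738

Over the interval, μ = 0.89 × 5 = 4.45 (a 5-page section = 5 pages).
P(2 ≤ N ≤ 6) = Σ_{j=2}^{6} e^(−4.45) · 4.45^j/j! ≈ 0.7738.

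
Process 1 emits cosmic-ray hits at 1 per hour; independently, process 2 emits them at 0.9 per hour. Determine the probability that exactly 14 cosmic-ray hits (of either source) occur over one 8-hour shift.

Independent Poisson processes superpose: combined rate λ = 1 + 0.9 = 1.9 per hour.
Over the interval, μ = 1.9 × 8 = 15.2 (an 8-hour shift = 8 hours).
P(N = 14) = e^(−15.2) · 15.2^14/14! ≈ 0.1010.

0.1010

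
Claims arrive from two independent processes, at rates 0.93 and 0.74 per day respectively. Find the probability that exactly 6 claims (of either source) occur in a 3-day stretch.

Independent Poisson processes superpose: combined rate λ = 0.93 + 0.74 = 1.67 per day.
Over the interval, μ = 1.67 × 3 = 5.01 (a 3-day stretch = 3 days).
P(N = 6) = e^(−5.01) · 5.01^6/6! ≈ 0.1465.

0.1465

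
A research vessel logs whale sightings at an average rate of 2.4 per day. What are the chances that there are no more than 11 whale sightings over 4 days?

Over the interval, μ = 2.4 × 4 = 9.6 (4 days).
P(N ≤ 11) = Σ_{j=0}^{11} e^(−μ) μ^j/j! ≈ 0.7412.

0.7412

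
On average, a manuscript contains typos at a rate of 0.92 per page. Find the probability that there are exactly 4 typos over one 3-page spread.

Over the interval, μ = 0.92 × 3 = 2.76 (a 3-page spread = 3 pages).
P(N = 4) = e^(−μ) μ^4/4! = e^(−2.76) · 2.76^4/24 ≈ 0.1530.

0.1530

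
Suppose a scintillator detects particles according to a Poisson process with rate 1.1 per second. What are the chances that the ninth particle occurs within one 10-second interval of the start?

0.7680

Over the interval, μ = 1.1 × 10 = 11 (a 10-second interval = 10 seconds).
The ninth arrival falls in the interval iff at least 9 events occur there: P(S_9 ≤ t) = P(N ≥ 9) = 1 − P(N ≤ 8) ≈ 0.7680.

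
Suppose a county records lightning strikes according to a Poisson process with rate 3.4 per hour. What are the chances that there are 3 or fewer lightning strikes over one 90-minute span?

0.2513

Over the interval, μ = 3.4 × 1.5 = 5.1 (a 90-minute span = 1.5 hours).
P(N ≤ 3) = Σ_{j=0}^{3} e^(−μ) μ^j/j! ≈ 0.2513.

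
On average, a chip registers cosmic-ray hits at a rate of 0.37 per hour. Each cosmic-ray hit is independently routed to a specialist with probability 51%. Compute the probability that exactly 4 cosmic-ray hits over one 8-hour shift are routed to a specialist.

0.0478

Thinning: the cosmic-ray hits that are routed to a specialist themselves form a Poisson process with rate 0.51 × 0.37 = 0.1887 per hour.
Over the interval, μ = 0.1887 × 8 = 1.5096 (an 8-hour shift = 8 hours).
P(N = 4) = e^(−1.5096) · 1.5096^4/4! ≈ 0.0478.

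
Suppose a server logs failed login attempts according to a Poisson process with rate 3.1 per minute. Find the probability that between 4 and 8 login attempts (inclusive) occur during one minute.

0.3705

With mean μ = 3.1 per minute,
P(4 ≤ N ≤ 8) = Σ_{j=4}^{8} e^(−3.1) · 3.1^j/j! ≈ 0.3705.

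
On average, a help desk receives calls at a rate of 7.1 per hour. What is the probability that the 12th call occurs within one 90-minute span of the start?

Over the interval, μ = 7.1 × 1.5 = 10.65 (a 90-minute span = 1.5 hours).
The 12th arrival falls in the interval iff at least 12 events occur there: P(S_12 ≤ t) = P(N ≥ 12) = 1 − P(N ≤ 11) ≈ 0.3790.

0.3790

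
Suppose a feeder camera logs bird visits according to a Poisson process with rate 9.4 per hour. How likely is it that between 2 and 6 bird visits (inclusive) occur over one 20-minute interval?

Over the interval, μ = 9.4 × 1/3 ≈ 3.13333 (a 20-minute interval = 1/3 hours).
P(2 ≤ N ≤ 6) = Σ_{j=2}^{6} e^(−3.13333) · 3.13333^j/j! ≈ 0.7792.

0.7792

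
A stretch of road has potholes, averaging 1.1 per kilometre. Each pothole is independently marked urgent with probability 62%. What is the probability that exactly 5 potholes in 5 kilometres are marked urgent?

Thinning: the potholes that are marked urgent themselves form a Poisson process with rate 0.62 × 1.1 = 0.682 per kilometre.
Over the interval, μ = 0.682 × 5 = 3.41 (5 kilometres).
P(N = 5) = e^(−3.41) · 3.41^5/5! ≈ 0.1270.

0.1270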